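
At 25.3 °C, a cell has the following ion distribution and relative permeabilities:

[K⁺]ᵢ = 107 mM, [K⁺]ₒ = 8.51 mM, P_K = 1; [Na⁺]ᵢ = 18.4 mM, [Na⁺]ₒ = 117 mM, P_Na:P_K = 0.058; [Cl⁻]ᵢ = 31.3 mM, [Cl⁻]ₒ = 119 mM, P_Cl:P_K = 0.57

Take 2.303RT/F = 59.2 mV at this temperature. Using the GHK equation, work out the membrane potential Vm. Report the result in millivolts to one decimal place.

Vm = 59.2 · log₁₀[(Σ P·[cation]ₒ + Σ P·[anion]ᵢ) / (Σ P·[cation]ᵢ + Σ P·[anion]ₒ)]
Numerator = 1×8.51 + 0.058×117 + 0.57×31.3 = 33.14
Denominator = 1×107 + 0.058×18.4 + 0.57×119 = 175.9
Vm = 59.2 · log₁₀(0.18839) = 59.2 × (-0.7249) = -42.92 mV

-42.9 mV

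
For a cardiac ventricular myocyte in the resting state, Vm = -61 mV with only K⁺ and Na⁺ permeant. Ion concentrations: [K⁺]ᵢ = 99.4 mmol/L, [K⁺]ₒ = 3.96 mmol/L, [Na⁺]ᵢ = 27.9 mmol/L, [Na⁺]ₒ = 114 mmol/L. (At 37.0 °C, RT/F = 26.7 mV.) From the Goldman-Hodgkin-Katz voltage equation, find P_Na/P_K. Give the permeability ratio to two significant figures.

Let α = P_Na/P_K. GHK: Vm = 26.7·ln[(Kₒ + α·Naₒ)/(Kᵢ + α·Naᵢ)].
e^(Vm/26.7) = e^(-61.0/26.7) = 0.10181
So 0.10181·(Kᵢ + α·Naᵢ) = Kₒ + α·Naₒ → α = (0.10181·99.4 − 3.96) / (114.0 − 0.10181·27.9)
α = (10.12 − 3.96) / (114.0 − 2.841) = 6.16/111.2 = 0.05542

0.055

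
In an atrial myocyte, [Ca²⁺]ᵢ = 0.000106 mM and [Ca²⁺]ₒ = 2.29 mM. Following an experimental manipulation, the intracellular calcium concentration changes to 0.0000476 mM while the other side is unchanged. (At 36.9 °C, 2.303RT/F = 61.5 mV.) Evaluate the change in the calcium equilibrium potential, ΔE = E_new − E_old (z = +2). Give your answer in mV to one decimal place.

10.7 mV

E_old = (61.5/2)·log₁₀(2.29/0.000106) = 133.29 mV
E_new = (61.5/2)·log₁₀(2.29/0.0000476) = 143.98 mV
ΔE = 143.98 − (133.29) = 10.69 mV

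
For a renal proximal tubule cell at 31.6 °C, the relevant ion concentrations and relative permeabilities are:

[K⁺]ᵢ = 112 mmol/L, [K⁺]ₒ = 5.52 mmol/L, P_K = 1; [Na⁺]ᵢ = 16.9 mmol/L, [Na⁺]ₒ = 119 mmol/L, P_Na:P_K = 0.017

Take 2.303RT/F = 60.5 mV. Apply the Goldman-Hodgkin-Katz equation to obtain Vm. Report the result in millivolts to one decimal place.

-71.0 mV

Vm = 60.5 · log₁₀[(Σ P·[cation]ₒ + Σ P·[anion]ᵢ) / (Σ P·[cation]ᵢ + Σ P·[anion]ₒ)]
Numerator = 1×5.52 + 0.017×119 = 7.543
Denominator = 1×112 + 0.017×16.9 = 112.3
Vm = 60.5 · log₁₀(0.067176) = 60.5 × (-1.1728) = -70.95 mV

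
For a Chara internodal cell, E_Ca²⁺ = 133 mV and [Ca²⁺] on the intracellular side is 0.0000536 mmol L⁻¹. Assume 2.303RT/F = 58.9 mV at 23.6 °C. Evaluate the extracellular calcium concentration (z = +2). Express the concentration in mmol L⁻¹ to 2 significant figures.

Nernst: E = (58.9/2) · log₁₀([out]/[in]), so log₁₀([out]/[in]) = 133.0 × 2 / 58.9 = 4.5161.
[out]/[in] = 10^(4.5161) = 3.282e+04.
[out] = 3.282e+04 × 0.0000536 = 1.759 mmol L⁻¹.

1.8 mmol L⁻¹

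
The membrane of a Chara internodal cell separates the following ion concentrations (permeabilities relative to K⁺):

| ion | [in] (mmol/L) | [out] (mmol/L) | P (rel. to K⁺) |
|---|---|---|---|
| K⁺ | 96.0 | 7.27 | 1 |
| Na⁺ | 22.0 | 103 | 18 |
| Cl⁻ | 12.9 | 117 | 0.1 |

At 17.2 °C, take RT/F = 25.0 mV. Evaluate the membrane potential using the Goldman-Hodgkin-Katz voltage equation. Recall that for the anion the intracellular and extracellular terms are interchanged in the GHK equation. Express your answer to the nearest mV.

33 mV

Vm = 25.0 · ln[(Σ P·[cation]ₒ + Σ P·[anion]ᵢ) / (Σ P·[cation]ᵢ + Σ P·[anion]ₒ)]
Numerator = 1×7.27 + 18×103 + 0.1×12.9 = 1863
Denominator = 1×96.0 + 18×22.0 + 0.1×117 = 503.7
Vm = 25.0 · ln(3.6978) = 25.0 × (1.3077) = 32.69 mV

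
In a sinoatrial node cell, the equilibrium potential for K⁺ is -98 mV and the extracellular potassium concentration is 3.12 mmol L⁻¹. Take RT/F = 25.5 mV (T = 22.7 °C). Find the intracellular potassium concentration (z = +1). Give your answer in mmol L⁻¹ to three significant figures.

Nernst: E = (25.5/1) · ln([out]/[in]), so ln([out]/[in]) = -98.0 × 1 / 25.5 = -3.8431.
[out]/[in] = e^(-3.8431) = 0.02143.
[in] = 3.12 / 0.02143 = 145.6 mmol L⁻¹.

146 mmol L⁻¹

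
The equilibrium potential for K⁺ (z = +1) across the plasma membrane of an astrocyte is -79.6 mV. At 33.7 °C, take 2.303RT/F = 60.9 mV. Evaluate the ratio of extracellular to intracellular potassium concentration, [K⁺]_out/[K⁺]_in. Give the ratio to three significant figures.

0.0493

log₁₀([out]/[in]) = E·z/(60.9) = -79.6 × 1 / 60.9 = -1.3071
[out]/[in] = 10^(-1.3071) = 0.04931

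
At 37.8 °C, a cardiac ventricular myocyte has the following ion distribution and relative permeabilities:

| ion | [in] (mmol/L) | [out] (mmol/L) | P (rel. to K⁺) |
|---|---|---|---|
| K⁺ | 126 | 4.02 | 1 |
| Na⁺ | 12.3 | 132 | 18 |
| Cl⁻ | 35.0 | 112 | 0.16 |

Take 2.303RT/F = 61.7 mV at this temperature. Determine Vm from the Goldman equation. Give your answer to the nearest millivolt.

Vm = 61.7 · log₁₀[(Σ P·[cation]ₒ + Σ P·[anion]ᵢ) / (Σ P·[cation]ᵢ + Σ P·[anion]ₒ)]
Numerator = 1×4.02 + 18×132 + 0.16×35.0 = 2386
Denominator = 1×126 + 18×12.3 + 0.16×112 = 365.3
Vm = 61.7 · log₁₀(6.5302) = 61.7 × (0.8149) = 50.28 mV

50 mV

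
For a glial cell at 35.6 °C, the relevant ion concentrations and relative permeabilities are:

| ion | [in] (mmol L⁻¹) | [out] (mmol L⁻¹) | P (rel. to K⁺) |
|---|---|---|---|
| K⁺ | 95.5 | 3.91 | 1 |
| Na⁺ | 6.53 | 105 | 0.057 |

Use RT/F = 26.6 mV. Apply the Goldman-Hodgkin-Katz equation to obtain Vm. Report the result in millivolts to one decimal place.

-60.4 mV

Vm = 26.6 · ln[(Σ P·[cation]ₒ + Σ P·[anion]ᵢ) / (Σ P·[cation]ᵢ + Σ P·[anion]ₒ)]
Numerator = 1×3.91 + 0.057×105 = 9.895
Denominator = 1×95.5 + 0.057×6.53 = 95.87
Vm = 26.6 · ln(0.10321) = 26.6 × (-2.2710) = -60.41 mV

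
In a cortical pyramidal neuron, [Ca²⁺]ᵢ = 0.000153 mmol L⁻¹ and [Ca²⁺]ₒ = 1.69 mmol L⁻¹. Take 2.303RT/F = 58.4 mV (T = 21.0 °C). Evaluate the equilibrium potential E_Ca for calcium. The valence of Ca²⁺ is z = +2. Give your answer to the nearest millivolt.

118 mV

E = (58.4/z) · log₁₀([Ca²⁺]_out/[Ca²⁺]_in) with z = +2.
= (58.4/2) · log₁₀(1.69/0.000153) = 29.20 · log₁₀(1.105e+04)
= 29.20 · (4.0432) = 118.06 mV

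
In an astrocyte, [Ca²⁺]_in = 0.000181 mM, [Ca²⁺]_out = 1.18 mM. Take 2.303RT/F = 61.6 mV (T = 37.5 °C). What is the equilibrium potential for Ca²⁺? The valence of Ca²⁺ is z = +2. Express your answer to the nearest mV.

E = (61.6/z) · log₁₀([Ca²⁺]_out/[Ca²⁺]_in) with z = +2.
= (61.6/2) · log₁₀(1.18/0.000181) = 30.80 · log₁₀(6519)
= 30.80 · (3.8142) = 117.48 mV

117 mV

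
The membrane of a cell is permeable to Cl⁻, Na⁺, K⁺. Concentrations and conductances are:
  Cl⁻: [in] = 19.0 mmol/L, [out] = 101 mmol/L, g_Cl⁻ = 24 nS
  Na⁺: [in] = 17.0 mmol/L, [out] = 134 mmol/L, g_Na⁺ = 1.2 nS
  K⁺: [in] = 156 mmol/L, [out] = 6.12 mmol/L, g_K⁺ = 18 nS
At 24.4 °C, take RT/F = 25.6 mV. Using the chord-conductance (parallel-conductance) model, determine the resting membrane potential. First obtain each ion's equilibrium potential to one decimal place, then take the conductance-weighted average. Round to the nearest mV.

-57 mV

E_Cl⁻ = (25.6/-1)·ln(101/19.0) = -42.8 mV
E_Na⁺ = (25.6/1)·ln(134/17.0) = 52.9 mV
E_K⁺ = (25.6/1)·ln(6.12/156) = -82.9 mV
Vm = (Σ gᵢEᵢ)/(Σ gᵢ) = (24·-42.8 + 1.2·52.9 + 18·-82.9) / (24 + 1.2 + 18)
= -2455.92 / 43.2 = -56.85 mV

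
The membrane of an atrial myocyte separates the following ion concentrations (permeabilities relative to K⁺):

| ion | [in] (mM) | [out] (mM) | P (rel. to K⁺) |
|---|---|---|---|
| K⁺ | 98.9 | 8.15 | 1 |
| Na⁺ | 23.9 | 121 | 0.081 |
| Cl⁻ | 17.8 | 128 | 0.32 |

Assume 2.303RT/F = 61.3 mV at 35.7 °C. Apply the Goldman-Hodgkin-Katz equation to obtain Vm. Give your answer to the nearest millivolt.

-48 mV

Vm = 61.3 · log₁₀[(Σ P·[cation]ₒ + Σ P·[anion]ᵢ) / (Σ P·[cation]ᵢ + Σ P·[anion]ₒ)]
Numerator = 1×8.15 + 0.081×121 + 0.32×17.8 = 23.65
Denominator = 1×98.9 + 0.081×23.9 + 0.32×128 = 141.8
Vm = 61.3 · log₁₀(0.16677) = 61.3 × (-0.7779) = -47.68 mV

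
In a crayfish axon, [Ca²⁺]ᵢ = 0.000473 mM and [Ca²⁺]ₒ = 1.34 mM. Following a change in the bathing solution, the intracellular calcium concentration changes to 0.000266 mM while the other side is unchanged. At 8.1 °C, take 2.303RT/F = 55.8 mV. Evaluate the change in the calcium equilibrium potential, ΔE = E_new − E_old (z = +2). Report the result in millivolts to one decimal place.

7.0 mV

E_old = (55.8/2)·log₁₀(1.34/0.000473) = 96.32 mV
E_new = (55.8/2)·log₁₀(1.34/0.000266) = 103.29 mV
ΔE = 103.29 − (96.32) = 6.97 mV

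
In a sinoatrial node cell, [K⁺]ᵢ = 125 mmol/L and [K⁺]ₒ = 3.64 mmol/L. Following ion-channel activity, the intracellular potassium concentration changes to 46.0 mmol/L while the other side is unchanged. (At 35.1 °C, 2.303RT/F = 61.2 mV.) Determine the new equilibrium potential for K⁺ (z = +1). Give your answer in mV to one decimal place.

After the shift: [K⁺]_out = 3.64, [K⁺]_in = 46.0 mmol/L.
E_new = (61.2/1)·log₁₀(3.64/46.0) = 61.20 · (-1.1017) = -67.42 mV

-67.4 mV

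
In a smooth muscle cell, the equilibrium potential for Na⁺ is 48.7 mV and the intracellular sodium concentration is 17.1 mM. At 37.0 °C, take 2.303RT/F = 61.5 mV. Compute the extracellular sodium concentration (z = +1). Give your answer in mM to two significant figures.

Nernst: E = (61.5/1) · log₁₀([out]/[in]), so log₁₀([out]/[in]) = 48.7 × 1 / 61.5 = 0.7919.
[out]/[in] = 10^(0.7919) = 6.193.
[out] = 6.193 × 17.1 = 105.9 mM.

110 mM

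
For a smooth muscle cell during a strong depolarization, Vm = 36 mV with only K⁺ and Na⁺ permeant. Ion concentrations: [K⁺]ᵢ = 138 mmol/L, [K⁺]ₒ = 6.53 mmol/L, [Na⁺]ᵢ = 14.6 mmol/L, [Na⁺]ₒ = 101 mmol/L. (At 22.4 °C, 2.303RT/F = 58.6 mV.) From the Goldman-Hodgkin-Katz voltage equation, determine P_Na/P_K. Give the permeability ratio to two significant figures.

Let α = P_Na/P_K. GHK: Vm = 58.6·log₁₀[(Kₒ + α·Naₒ)/(Kᵢ + α·Naᵢ)].
10^(Vm/58.6) = 10^(36.0/58.6) = 4.1147
So 4.1147·(Kᵢ + α·Naᵢ) = Kₒ + α·Naₒ → α = (4.1147·138.0 − 6.53) / (101.0 − 4.1147·14.6)
α = (567.8 − 6.53) / (101.0 − 60.07) = 561.3/40.93 = 13.71

14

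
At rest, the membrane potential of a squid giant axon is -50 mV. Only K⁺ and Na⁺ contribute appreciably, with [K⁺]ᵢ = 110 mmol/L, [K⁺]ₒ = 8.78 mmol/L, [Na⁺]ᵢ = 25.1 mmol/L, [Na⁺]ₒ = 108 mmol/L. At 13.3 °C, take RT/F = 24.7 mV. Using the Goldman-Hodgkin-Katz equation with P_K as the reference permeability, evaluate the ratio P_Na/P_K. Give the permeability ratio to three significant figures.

Let α = P_Na/P_K. GHK: Vm = 24.7·ln[(Kₒ + α·Naₒ)/(Kᵢ + α·Naᵢ)].
e^(Vm/24.7) = e^(-50.0/24.7) = 0.13209
So 0.13209·(Kᵢ + α·Naᵢ) = Kₒ + α·Naₒ → α = (0.13209·110.0 − 8.78) / (108.0 − 0.13209·25.1)
α = (14.53 − 8.78) / (108.0 − 3.315) = 5.75/104.7 = 0.05492

0.0549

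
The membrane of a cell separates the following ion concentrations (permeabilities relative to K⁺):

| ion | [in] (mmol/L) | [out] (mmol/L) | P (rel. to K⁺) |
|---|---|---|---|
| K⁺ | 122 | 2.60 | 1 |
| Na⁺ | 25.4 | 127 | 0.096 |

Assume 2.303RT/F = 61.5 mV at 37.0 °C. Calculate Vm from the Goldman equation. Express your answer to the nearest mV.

Vm = 61.5 · log₁₀[(Σ P·[cation]ₒ + Σ P·[anion]ᵢ) / (Σ P·[cation]ᵢ + Σ P·[anion]ₒ)]
Numerator = 1×2.60 + 0.096×127 = 14.79
Denominator = 1×122 + 0.096×25.4 = 124.4
Vm = 61.5 · log₁₀(0.11887) = 61.5 × (-0.9249) = -56.88 mV

-57 mV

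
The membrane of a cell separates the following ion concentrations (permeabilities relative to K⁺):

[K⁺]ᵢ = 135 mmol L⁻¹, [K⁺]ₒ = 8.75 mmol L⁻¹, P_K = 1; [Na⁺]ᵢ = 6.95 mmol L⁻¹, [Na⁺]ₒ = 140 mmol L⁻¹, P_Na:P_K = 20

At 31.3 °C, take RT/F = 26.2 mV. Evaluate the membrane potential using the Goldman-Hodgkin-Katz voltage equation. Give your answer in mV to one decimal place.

61.0 mV

Vm = 26.2 · ln[(Σ P·[cation]ₒ + Σ P·[anion]ᵢ) / (Σ P·[cation]ᵢ + Σ P·[anion]ₒ)]
Numerator = 1×8.75 + 20×140 = 2809
Denominator = 1×135 + 20×6.95 = 274
Vm = 26.2 · ln(10.251) = 26.2 × (2.3274) = 60.98 mV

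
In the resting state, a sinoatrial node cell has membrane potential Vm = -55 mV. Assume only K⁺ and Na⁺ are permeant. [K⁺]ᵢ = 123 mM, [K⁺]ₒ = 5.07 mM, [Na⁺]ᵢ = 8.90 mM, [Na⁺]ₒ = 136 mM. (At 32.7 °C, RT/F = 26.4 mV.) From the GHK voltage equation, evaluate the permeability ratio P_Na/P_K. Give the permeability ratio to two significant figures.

Let α = P_Na/P_K. GHK: Vm = 26.4·ln[(Kₒ + α·Naₒ)/(Kᵢ + α·Naᵢ)].
e^(Vm/26.4) = e^(-55.0/26.4) = 0.12451
So 0.12451·(Kᵢ + α·Naᵢ) = Kₒ + α·Naₒ → α = (0.12451·123.0 − 5.07) / (136.0 − 0.12451·8.9)
α = (15.32 − 5.07) / (136.0 − 1.108) = 10.25/134.9 = 0.07595

0.076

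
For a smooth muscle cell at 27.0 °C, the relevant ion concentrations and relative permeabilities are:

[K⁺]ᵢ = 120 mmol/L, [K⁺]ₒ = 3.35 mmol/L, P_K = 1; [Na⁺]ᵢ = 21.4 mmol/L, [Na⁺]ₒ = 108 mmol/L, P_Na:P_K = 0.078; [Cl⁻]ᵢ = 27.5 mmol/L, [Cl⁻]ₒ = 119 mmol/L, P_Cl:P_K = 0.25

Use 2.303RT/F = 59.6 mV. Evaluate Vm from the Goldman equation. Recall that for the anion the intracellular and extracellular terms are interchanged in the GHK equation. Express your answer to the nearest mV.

-54 mV

Vm = 59.6 · log₁₀[(Σ P·[cation]ₒ + Σ P·[anion]ᵢ) / (Σ P·[cation]ᵢ + Σ P·[anion]ₒ)]
Numerator = 1×3.35 + 0.078×108 + 0.25×27.5 = 18.65
Denominator = 1×120 + 0.078×21.4 + 0.25×119 = 151.4
Vm = 59.6 · log₁₀(0.12316) = 59.6 × (-0.9095) = -54.21 mV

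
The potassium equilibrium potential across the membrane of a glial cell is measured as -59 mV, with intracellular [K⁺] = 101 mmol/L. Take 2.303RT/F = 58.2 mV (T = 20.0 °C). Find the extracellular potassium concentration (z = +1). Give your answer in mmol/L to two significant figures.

Nernst: E = (58.2/1) · log₁₀([out]/[in]), so log₁₀([out]/[in]) = -59.0 × 1 / 58.2 = -1.0137.
[out]/[in] = 10^(-1.0137) = 0.09688.
[out] = 0.09688 × 101 = 9.785 mmol/L.

9.8 mmol/L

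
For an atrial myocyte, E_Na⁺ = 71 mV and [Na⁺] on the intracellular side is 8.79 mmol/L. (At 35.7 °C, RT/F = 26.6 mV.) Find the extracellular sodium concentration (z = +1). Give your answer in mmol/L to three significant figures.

Nernst: E = (26.6/1) · ln([out]/[in]), so ln([out]/[in]) = 71.0 × 1 / 26.6 = 2.6692.
[out]/[in] = e^(2.6692) = 14.43.
[out] = 14.43 × 8.79 = 126.8 mmol/L.

127 mmol/L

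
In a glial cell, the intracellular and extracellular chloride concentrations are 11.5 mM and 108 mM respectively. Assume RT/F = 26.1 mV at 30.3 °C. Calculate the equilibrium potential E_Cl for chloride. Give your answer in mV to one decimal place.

-58.5 mV

E = (26.1/z) · ln([Cl⁻]_out/[Cl⁻]_in) with z = -1.
For an anion, dividing by z = -1 reverses the sign.
= (26.1/-1) · ln(108/11.5) = -26.10 · ln(9.391)
= -26.10 · (2.2398) = -58.46 mV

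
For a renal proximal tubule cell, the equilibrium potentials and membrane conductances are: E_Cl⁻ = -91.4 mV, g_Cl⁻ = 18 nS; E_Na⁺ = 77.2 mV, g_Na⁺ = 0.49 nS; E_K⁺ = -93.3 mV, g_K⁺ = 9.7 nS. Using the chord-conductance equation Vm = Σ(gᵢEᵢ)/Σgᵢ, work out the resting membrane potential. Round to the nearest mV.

Σ gᵢEᵢ = 18·(-91.4) + 0.49·(77.2) + 9.7·(-93.3) = -2512.38
Σ gᵢ = 18 + 0.49 + 9.7 = 28.19
Vm = -2512.38 / 28.19 = -89.12 mV

-89 mV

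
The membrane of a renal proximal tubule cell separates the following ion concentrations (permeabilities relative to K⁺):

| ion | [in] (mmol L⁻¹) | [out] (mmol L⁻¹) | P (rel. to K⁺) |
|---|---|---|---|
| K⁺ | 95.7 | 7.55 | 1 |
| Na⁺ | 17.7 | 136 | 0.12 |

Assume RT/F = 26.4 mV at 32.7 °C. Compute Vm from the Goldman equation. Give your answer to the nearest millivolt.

Vm = 26.4 · ln[(Σ P·[cation]ₒ + Σ P·[anion]ᵢ) / (Σ P·[cation]ᵢ + Σ P·[anion]ₒ)]
Numerator = 1×7.55 + 0.12×136 = 23.87
Denominator = 1×95.7 + 0.12×17.7 = 97.82
Vm = 26.4 · ln(0.24401) = 26.4 × (-1.4105) = -37.24 mV

-37 mV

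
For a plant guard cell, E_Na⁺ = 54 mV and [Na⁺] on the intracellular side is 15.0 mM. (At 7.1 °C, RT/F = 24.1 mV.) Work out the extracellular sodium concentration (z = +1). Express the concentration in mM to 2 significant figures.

140 mM

Nernst: E = (24.1/1) · ln([out]/[in]), so ln([out]/[in]) = 54.0 × 1 / 24.1 = 2.2407.
[out]/[in] = e^(2.2407) = 9.4.
[out] = 9.4 × 15.0 = 141 mM.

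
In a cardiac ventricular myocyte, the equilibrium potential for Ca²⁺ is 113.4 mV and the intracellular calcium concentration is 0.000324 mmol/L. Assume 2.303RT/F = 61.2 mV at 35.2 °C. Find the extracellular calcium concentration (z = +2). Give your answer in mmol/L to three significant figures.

1.65 mmol/L

Nernst: E = (61.2/2) · log₁₀([out]/[in]), so log₁₀([out]/[in]) = 113.4 × 2 / 61.2 = 3.7059.
[out]/[in] = 10^(3.7059) = 5080.
[out] = 5080 × 0.000324 = 1.646 mmol/L.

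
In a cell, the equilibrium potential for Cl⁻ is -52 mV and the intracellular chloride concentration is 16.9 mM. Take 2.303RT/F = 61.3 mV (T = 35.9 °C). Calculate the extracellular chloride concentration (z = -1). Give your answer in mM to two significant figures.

Nernst: E = (61.3/-1) · log₁₀([out]/[in]), so log₁₀([out]/[in]) = -52.0 × -1 / 61.3 = 0.8483.
[out]/[in] = 10^(0.8483) = 7.052.
[out] = 7.052 × 16.9 = 119.2 mM.

120 mM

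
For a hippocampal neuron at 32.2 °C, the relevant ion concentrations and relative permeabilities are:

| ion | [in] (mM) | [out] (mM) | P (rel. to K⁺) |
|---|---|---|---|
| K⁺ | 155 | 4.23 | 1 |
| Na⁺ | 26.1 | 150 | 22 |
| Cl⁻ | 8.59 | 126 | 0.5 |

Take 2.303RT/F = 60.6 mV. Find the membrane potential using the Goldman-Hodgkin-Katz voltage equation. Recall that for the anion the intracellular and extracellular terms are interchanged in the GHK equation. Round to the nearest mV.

38 mV

Vm = 60.6 · log₁₀[(Σ P·[cation]ₒ + Σ P·[anion]ᵢ) / (Σ P·[cation]ᵢ + Σ P·[anion]ₒ)]
Numerator = 1×4.23 + 22×150 + 0.5×8.59 = 3309
Denominator = 1×155 + 22×26.1 + 0.5×126 = 792.2
Vm = 60.6 · log₁₀(4.1764) = 60.6 × (0.6208) = 37.62 mV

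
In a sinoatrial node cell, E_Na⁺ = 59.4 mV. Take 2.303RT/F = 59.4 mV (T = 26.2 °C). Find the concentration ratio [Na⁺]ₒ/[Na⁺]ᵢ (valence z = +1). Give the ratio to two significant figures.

log₁₀([out]/[in]) = E·z/(59.4) = 59.4 × 1 / 59.4 = 1.0000
[out]/[in] = 10^(1.0000) = 10

10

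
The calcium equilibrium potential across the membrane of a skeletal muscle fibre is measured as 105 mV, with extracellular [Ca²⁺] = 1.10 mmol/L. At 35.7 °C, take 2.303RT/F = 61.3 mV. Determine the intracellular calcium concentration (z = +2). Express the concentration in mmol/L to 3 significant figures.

Nernst: E = (61.3/2) · log₁₀([out]/[in]), so log₁₀([out]/[in]) = 105.0 × 2 / 61.3 = 3.4258.
[out]/[in] = 10^(3.4258) = 2665.
[in] = 1.10 / 2665 = 0.0004127 mmol/L.

0.000413 mmol/L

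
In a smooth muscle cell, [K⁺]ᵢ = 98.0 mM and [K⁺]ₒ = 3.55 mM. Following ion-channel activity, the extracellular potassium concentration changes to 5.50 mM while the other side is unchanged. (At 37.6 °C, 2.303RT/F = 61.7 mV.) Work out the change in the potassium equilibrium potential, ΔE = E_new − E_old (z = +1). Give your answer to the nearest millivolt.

12 mV

E_old = (61.7/1)·log₁₀(3.55/98.0) = -88.91 mV
E_new = (61.7/1)·log₁₀(5.50/98.0) = -77.18 mV
ΔE = -77.18 − (-88.91) = 11.73 mV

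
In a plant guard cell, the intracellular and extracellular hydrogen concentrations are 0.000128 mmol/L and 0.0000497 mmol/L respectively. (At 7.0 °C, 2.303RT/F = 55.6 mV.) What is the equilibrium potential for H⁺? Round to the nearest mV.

-23 mV

E = (55.6/z) · log₁₀([H⁺]_out/[H⁺]_in) with z = +1.
= (55.6/1) · log₁₀(0.0000497/0.000128) = 55.60 · log₁₀(0.3883)
= 55.60 · (-0.4109) = -22.84 mV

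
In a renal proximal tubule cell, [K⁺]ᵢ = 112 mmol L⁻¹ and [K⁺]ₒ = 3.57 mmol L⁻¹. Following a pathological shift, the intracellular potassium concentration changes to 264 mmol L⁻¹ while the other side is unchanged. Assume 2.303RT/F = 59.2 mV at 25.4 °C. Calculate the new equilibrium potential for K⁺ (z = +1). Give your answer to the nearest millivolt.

-111 mV

After the shift: [K⁺]_out = 3.57, [K⁺]_in = 264 mmol L⁻¹.
E_new = (59.2/1)·log₁₀(3.57/264) = 59.20 · (-1.8689) = -110.64 mV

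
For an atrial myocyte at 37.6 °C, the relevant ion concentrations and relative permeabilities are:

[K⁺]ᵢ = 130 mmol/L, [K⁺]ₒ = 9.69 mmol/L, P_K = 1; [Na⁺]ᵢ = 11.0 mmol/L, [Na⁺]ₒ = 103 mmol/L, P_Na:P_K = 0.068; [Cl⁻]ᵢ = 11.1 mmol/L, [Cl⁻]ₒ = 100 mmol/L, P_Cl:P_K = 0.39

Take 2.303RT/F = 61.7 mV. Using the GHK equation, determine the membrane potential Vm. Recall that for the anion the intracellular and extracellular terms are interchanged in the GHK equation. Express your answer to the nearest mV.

-56 mV

Vm = 61.7 · log₁₀[(Σ P·[cation]ₒ + Σ P·[anion]ᵢ) / (Σ P·[cation]ᵢ + Σ P·[anion]ₒ)]
Numerator = 1×9.69 + 0.068×103 + 0.39×11.1 = 21.02
Denominator = 1×130 + 0.068×11.0 + 0.39×100 = 169.7
Vm = 61.7 · log₁₀(0.12385) = 61.7 × (-0.9071) = -55.97 mV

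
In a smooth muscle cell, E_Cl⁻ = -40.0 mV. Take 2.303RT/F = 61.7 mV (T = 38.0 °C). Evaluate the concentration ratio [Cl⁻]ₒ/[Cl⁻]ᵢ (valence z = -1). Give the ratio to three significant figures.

4.45

log₁₀([out]/[in]) = E·z/(61.7) = -40.0 × -1 / 61.7 = 0.6483
[out]/[in] = 10^(0.6483) = 4.449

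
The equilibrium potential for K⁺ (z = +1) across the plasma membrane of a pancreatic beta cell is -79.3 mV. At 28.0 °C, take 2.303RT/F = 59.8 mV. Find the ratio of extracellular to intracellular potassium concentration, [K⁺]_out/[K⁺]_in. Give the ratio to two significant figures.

0.047

log₁₀([out]/[in]) = E·z/(59.8) = -79.3 × 1 / 59.8 = -1.3261
[out]/[in] = 10^(-1.3261) = 0.0472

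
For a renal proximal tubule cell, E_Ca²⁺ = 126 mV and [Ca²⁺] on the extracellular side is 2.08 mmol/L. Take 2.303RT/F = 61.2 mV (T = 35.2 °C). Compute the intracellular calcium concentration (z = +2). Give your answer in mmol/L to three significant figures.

Nernst: E = (61.2/2) · log₁₀([out]/[in]), so log₁₀([out]/[in]) = 126.0 × 2 / 61.2 = 4.1176.
[out]/[in] = 10^(4.1176) = 1.311e+04.
[in] = 2.08 / 1.311e+04 = 0.0001586 mmol/L.

0.000159 mmol/L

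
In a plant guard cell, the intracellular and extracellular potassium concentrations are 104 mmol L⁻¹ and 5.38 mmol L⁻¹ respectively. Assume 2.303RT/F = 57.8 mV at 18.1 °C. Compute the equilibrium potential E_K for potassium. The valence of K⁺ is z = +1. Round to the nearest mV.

E = (57.8/z) · log₁₀([K⁺]_out/[K⁺]_in) with z = +1.
= (57.8/1) · log₁₀(5.38/104) = 57.80 · log₁₀(0.05173)
= 57.80 · (-1.2863) = -74.35 mV

-74 mV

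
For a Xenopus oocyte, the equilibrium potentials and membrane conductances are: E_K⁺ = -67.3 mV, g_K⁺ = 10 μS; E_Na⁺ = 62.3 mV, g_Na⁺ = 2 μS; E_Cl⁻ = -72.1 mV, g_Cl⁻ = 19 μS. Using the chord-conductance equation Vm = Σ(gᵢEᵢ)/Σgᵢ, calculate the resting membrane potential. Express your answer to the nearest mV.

-62 mV

Σ gᵢEᵢ = 10·(-67.3) + 2·(62.3) + 19·(-72.1) = -1918.30
Σ gᵢ = 10 + 2 + 19 = 31
Vm = -1918.30 / 31 = -61.88 mV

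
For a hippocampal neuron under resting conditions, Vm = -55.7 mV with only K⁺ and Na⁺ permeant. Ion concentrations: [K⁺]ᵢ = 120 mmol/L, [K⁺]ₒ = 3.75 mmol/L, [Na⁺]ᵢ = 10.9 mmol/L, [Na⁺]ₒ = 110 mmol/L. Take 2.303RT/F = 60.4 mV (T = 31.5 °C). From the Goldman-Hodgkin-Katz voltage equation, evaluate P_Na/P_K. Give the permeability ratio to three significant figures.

0.0976

Let α = P_Na/P_K. GHK: Vm = 60.4·log₁₀[(Kₒ + α·Naₒ)/(Kᵢ + α·Naᵢ)].
10^(Vm/60.4) = 10^(-55.7/60.4) = 0.11962
So 0.11962·(Kᵢ + α·Naᵢ) = Kₒ + α·Naₒ → α = (0.11962·120.0 − 3.75) / (110.0 − 0.11962·10.9)
α = (14.35 − 3.75) / (110.0 − 1.304) = 10.6/108.7 = 0.09756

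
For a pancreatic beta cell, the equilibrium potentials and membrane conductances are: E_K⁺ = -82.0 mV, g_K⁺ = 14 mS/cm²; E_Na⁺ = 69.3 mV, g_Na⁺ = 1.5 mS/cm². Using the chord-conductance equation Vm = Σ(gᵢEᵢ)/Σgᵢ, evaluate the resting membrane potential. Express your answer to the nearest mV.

-67 mV

Σ gᵢEᵢ = 14·(-82.0) + 1.5·(69.3) = -1044.05
Σ gᵢ = 14 + 1.5 = 15.5
Vm = -1044.05 / 15.5 = -67.36 mV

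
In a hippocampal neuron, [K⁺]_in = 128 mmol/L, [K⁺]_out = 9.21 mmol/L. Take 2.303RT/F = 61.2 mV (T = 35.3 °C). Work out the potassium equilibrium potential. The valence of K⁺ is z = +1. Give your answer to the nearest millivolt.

E = (61.2/z) · log₁₀([K⁺]_out/[K⁺]_in) with z = +1.
= (61.2/1) · log₁₀(9.21/128) = 61.20 · log₁₀(0.07195)
= 61.20 · (-1.1430) = -69.95 mV

-70 mV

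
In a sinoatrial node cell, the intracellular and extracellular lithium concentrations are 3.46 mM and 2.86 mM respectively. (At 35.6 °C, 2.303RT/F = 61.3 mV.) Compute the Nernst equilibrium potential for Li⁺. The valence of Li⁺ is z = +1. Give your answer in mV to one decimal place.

E = (61.3/z) · log₁₀([Li⁺]_out/[Li⁺]_in) with z = +1.
= (61.3/1) · log₁₀(2.86/3.46) = 61.30 · log₁₀(0.8266)
= 61.30 · (-0.0827) = -5.07 mV

-5.1 mV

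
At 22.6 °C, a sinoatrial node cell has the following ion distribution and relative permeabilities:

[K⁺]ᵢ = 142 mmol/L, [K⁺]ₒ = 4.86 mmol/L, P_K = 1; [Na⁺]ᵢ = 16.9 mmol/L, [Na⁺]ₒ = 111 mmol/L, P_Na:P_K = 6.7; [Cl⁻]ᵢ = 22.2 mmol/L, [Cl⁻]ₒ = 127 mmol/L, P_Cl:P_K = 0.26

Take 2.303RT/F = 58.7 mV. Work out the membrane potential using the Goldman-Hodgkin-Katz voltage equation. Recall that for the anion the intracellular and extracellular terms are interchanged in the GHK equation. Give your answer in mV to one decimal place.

Vm = 58.7 · log₁₀[(Σ P·[cation]ₒ + Σ P·[anion]ᵢ) / (Σ P·[cation]ᵢ + Σ P·[anion]ₒ)]
Numerator = 1×4.86 + 6.7×111 + 0.26×22.2 = 754.3
Denominator = 1×142 + 6.7×16.9 + 0.26×127 = 288.2
Vm = 58.7 · log₁₀(2.6169) = 58.7 × (0.4178) = 24.52 mV

24.5 mV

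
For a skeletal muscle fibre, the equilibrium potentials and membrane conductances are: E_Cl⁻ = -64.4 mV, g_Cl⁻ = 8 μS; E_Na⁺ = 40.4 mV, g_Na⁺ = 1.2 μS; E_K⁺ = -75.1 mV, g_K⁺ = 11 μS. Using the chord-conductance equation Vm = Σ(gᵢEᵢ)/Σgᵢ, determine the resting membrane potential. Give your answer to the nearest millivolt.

-64 mV

Σ gᵢEᵢ = 8·(-64.4) + 1.2·(40.4) + 11·(-75.1) = -1292.82
Σ gᵢ = 8 + 1.2 + 11 = 20.2
Vm = -1292.82 / 20.2 = -64.00 mV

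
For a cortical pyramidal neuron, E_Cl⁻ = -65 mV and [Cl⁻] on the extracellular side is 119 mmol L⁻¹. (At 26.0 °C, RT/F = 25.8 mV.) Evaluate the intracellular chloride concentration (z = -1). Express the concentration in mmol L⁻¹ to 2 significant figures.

Nernst: E = (25.8/-1) · ln([out]/[in]), so ln([out]/[in]) = -65.0 × -1 / 25.8 = 2.5194.
[out]/[in] = e^(2.5194) = 12.42.
[in] = 119 / 12.42 = 9.581 mmol L⁻¹.

9.6 mmol L⁻¹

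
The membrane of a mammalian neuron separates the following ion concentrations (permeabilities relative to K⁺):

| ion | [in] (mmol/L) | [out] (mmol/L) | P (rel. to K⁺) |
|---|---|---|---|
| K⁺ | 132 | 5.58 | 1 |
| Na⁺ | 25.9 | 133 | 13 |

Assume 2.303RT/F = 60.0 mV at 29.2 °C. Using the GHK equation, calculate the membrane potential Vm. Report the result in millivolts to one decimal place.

Vm = 60.0 · log₁₀[(Σ P·[cation]ₒ + Σ P·[anion]ᵢ) / (Σ P·[cation]ᵢ + Σ P·[anion]ₒ)]
Numerator = 1×5.58 + 13×133 = 1735
Denominator = 1×132 + 13×25.9 = 468.7
Vm = 60.0 · log₁₀(3.7008) = 60.0 × (0.5683) = 34.10 mV

34.1 mV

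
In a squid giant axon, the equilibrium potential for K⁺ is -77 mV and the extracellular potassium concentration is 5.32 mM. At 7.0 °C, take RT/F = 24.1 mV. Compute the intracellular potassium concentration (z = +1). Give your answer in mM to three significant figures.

130 mM

Nernst: E = (24.1/1) · ln([out]/[in]), so ln([out]/[in]) = -77.0 × 1 / 24.1 = -3.1950.
[out]/[in] = e^(-3.1950) = 0.04097.
[in] = 5.32 / 0.04097 = 129.9 mM.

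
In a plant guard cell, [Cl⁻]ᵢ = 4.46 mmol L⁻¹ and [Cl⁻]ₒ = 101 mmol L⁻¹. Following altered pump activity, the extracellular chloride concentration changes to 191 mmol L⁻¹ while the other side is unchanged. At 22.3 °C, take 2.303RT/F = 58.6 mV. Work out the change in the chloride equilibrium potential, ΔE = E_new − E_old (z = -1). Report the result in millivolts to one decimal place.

-16.2 mV

E_old = (58.6/-1)·log₁₀(101/4.46) = -79.40 mV
E_new = (58.6/-1)·log₁₀(191/4.46) = -95.62 mV
ΔE = -95.62 − (-79.40) = -16.22 mV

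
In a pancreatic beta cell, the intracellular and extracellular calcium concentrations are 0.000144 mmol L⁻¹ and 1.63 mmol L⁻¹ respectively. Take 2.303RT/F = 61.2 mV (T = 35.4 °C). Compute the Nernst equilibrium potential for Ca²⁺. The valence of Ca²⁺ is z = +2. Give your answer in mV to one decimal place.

E = (61.2/z) · log₁₀([Ca²⁺]_out/[Ca²⁺]_in) with z = +2.
= (61.2/2) · log₁₀(1.63/0.000144) = 30.60 · log₁₀(1.132e+04)
= 30.60 · (4.0538) = 124.05 mV

124.0 mV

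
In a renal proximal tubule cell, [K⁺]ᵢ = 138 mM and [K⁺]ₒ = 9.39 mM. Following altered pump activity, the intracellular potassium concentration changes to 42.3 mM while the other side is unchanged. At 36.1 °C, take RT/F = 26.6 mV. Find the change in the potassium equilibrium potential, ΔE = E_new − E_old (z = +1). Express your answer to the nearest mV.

31 mV

E_old = (26.6/1)·ln(9.39/138) = -71.49 mV
E_new = (26.6/1)·ln(9.39/42.3) = -40.04 mV
ΔE = -40.04 − (-71.49) = 31.45 mV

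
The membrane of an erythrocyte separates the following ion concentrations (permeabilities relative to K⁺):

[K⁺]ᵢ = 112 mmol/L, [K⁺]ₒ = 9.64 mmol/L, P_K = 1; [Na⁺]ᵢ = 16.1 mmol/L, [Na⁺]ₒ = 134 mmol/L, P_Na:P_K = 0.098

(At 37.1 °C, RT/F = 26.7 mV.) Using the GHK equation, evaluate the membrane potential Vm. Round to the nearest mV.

-43 mV

Vm = 26.7 · ln[(Σ P·[cation]ₒ + Σ P·[anion]ᵢ) / (Σ P·[cation]ᵢ + Σ P·[anion]ₒ)]
Numerator = 1×9.64 + 0.098×134 = 22.77
Denominator = 1×112 + 0.098×16.1 = 113.6
Vm = 26.7 · ln(0.2005) = 26.7 × (-1.6070) = -42.91 mV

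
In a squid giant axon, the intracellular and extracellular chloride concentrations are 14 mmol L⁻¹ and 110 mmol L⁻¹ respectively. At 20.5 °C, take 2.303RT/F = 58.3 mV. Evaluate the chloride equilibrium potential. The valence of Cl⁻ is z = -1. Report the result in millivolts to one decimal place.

-52.2 mV

E = (58.3/z) · log₁₀([Cl⁻]_out/[Cl⁻]_in) with z = -1.
For an anion, dividing by z = -1 reverses the sign.
= (58.3/-1) · log₁₀(110/14) = -58.30 · log₁₀(7.857)
= -58.30 · (0.8953) = -52.19 mV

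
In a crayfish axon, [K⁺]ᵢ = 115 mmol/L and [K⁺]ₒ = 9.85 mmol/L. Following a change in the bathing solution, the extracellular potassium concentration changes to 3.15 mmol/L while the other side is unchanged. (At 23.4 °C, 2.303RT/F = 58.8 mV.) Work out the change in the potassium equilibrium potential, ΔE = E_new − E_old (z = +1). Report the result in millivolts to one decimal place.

-29.1 mV

E_old = (58.8/1)·log₁₀(9.85/115) = -62.75 mV
E_new = (58.8/1)·log₁₀(3.15/115) = -91.87 mV
ΔE = -91.87 − (-62.75) = -29.11 mV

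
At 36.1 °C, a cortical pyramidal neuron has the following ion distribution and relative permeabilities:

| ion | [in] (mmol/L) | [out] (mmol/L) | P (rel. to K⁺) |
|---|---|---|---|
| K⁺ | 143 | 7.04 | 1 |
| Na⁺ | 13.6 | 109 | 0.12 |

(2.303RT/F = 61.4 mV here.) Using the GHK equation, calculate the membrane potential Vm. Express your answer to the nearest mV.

-53 mV

Vm = 61.4 · log₁₀[(Σ P·[cation]ₒ + Σ P·[anion]ᵢ) / (Σ P·[cation]ᵢ + Σ P·[anion]ₒ)]
Numerator = 1×7.04 + 0.12×109 = 20.12
Denominator = 1×143 + 0.12×13.6 = 144.6
Vm = 61.4 · log₁₀(0.13911) = 61.4 × (-0.8566) = -52.60 mV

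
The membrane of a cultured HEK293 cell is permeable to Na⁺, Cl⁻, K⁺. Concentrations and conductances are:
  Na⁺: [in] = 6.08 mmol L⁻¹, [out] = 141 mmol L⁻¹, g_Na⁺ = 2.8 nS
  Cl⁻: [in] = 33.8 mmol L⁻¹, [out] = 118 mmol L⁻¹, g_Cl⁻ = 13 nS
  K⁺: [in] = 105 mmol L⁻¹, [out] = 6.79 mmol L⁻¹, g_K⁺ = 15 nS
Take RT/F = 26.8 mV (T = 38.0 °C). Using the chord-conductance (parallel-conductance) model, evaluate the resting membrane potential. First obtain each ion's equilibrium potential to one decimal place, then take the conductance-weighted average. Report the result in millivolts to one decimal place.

-42.2 mV

E_Na⁺ = (26.8/1)·ln(141/6.08) = 84.3 mV
E_Cl⁻ = (26.8/-1)·ln(118/33.8) = -33.5 mV
E_K⁺ = (26.8/1)·ln(6.79/105) = -73.4 mV
Vm = (Σ gᵢEᵢ)/(Σ gᵢ) = (2.8·84.3 + 13·-33.5 + 15·-73.4) / (2.8 + 13 + 15)
= -1300.46 / 30.8 = -42.22 mV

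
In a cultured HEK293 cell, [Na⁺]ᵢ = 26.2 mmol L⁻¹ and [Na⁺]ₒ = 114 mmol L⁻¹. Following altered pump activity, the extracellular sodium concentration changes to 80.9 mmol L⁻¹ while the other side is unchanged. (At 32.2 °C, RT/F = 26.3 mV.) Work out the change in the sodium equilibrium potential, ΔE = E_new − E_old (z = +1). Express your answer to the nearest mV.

E_old = (26.3/1)·ln(114/26.2) = 38.67 mV
E_new = (26.3/1)·ln(80.9/26.2) = 29.65 mV
ΔE = 29.65 − (38.67) = -9.02 mV

-9 mV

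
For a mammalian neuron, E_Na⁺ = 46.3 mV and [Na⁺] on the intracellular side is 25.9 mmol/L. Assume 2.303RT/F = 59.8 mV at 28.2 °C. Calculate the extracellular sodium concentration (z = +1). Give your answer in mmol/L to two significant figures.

150 mmol/L

Nernst: E = (59.8/1) · log₁₀([out]/[in]), so log₁₀([out]/[in]) = 46.3 × 1 / 59.8 = 0.7742.
[out]/[in] = 10^(0.7742) = 5.946.
[out] = 5.946 × 25.9 = 154 mmol/L.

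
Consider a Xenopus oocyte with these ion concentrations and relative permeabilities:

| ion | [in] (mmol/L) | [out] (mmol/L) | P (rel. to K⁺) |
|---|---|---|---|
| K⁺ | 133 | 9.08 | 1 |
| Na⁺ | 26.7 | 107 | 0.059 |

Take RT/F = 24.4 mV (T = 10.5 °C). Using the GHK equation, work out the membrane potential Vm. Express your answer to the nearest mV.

Vm = 24.4 · ln[(Σ P·[cation]ₒ + Σ P·[anion]ᵢ) / (Σ P·[cation]ᵢ + Σ P·[anion]ₒ)]
Numerator = 1×9.08 + 0.059×107 = 15.39
Denominator = 1×133 + 0.059×26.7 = 134.6
Vm = 24.4 · ln(0.11438) = 24.4 × (-2.1682) = -52.90 mV

-53 mV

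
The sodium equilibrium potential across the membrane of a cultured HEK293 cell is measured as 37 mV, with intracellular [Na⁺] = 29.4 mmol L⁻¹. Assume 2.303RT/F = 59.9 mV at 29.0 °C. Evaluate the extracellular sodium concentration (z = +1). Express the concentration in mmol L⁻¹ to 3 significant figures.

Nernst: E = (59.9/1) · log₁₀([out]/[in]), so log₁₀([out]/[in]) = 37.0 × 1 / 59.9 = 0.6177.
[out]/[in] = 10^(0.6177) = 4.147.
[out] = 4.147 × 29.4 = 121.9 mmol L⁻¹.

122 mmol L⁻¹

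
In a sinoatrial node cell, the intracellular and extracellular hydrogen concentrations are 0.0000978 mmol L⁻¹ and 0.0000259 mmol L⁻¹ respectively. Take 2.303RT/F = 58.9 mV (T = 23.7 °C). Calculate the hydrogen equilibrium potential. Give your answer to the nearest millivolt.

-34 mV

E = (58.9/z) · log₁₀([H⁺]_out/[H⁺]_in) with z = +1.
= (58.9/1) · log₁₀(0.0000259/0.0000978) = 58.90 · log₁₀(0.2648)
= 58.90 · (-0.5770) = -33.99 mV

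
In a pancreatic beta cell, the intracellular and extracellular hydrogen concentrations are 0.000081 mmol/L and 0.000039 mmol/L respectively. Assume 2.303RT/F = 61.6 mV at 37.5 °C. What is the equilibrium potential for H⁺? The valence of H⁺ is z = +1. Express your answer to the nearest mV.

-20 mV

E = (61.6/z) · log₁₀([H⁺]_out/[H⁺]_in) with z = +1.
= (61.6/1) · log₁₀(0.000039/0.000081) = 61.60 · log₁₀(0.4815)
= 61.60 · (-0.3174) = -19.55 mV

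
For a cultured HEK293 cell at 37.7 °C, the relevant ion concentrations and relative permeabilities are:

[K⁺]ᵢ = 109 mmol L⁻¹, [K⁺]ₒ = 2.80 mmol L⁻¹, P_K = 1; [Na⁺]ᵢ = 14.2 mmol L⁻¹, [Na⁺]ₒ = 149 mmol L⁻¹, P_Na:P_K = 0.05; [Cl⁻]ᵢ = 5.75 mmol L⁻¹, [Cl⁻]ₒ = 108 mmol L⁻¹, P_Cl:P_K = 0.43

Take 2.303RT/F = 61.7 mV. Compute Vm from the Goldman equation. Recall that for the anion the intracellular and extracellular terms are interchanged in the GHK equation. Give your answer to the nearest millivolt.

-67 mV

Vm = 61.7 · log₁₀[(Σ P·[cation]ₒ + Σ P·[anion]ᵢ) / (Σ P·[cation]ᵢ + Σ P·[anion]ₒ)]
Numerator = 1×2.80 + 0.05×149 + 0.43×5.75 = 12.72
Denominator = 1×109 + 0.05×14.2 + 0.43×108 = 156.1
Vm = 61.7 · log₁₀(0.081476) = 61.7 × (-1.0890) = -67.19 mV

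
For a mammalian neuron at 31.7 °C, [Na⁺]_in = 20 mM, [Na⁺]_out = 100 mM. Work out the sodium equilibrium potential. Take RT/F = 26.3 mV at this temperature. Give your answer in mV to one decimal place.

E = (26.3/z) · ln([Na⁺]_out/[Na⁺]_in) with z = +1.
= (26.3/1) · ln(100/20) = 26.30 · ln(5)
= 26.30 · (1.6094) = 42.33 mV

42.3 mV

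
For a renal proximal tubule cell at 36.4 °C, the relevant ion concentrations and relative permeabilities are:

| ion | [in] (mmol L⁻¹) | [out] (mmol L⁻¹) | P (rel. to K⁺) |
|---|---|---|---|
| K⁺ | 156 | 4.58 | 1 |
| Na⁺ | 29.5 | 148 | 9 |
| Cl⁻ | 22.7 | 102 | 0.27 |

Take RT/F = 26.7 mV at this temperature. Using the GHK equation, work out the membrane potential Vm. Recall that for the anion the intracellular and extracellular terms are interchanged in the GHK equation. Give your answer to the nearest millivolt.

29 mV

Vm = 26.7 · ln[(Σ P·[cation]ₒ + Σ P·[anion]ᵢ) / (Σ P·[cation]ᵢ + Σ P·[anion]ₒ)]
Numerator = 1×4.58 + 9×148 + 0.27×22.7 = 1343
Denominator = 1×156 + 9×29.5 + 0.27×102 = 449
Vm = 26.7 · ln(2.9902) = 26.7 × (1.0953) = 29.25 mV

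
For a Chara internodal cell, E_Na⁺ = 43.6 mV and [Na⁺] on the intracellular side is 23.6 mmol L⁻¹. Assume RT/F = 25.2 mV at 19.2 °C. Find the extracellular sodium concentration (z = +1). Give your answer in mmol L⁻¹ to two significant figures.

Nernst: E = (25.2/1) · ln([out]/[in]), so ln([out]/[in]) = 43.6 × 1 / 25.2 = 1.7302.
[out]/[in] = e^(1.7302) = 5.642.
[out] = 5.642 × 23.6 = 133.1 mmol L⁻¹.

130 mmol L⁻¹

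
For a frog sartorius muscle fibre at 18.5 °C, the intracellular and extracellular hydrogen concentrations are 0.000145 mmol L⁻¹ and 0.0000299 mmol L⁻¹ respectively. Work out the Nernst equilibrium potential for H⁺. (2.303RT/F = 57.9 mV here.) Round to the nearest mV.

E = (57.9/z) · log₁₀([H⁺]_out/[H⁺]_in) with z = +1.
= (57.9/1) · log₁₀(0.0000299/0.000145) = 57.90 · log₁₀(0.2062)
= 57.90 · (-0.6857) = -39.70 mV

-40 mV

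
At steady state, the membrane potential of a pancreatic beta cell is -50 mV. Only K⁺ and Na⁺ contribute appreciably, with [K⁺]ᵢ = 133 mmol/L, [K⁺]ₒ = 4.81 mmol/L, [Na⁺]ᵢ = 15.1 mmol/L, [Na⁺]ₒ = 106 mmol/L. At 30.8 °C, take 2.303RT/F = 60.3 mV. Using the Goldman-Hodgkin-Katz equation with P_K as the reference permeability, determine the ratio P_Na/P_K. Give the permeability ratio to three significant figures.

Let α = P_Na/P_K. GHK: Vm = 60.3·log₁₀[(Kₒ + α·Naₒ)/(Kᵢ + α·Naᵢ)].
10^(Vm/60.3) = 10^(-50.0/60.3) = 0.14819
So 0.14819·(Kᵢ + α·Naᵢ) = Kₒ + α·Naₒ → α = (0.14819·133.0 − 4.81) / (106.0 − 0.14819·15.1)
α = (19.71 − 4.81) / (106.0 − 2.238) = 14.9/103.8 = 0.1436

0.144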